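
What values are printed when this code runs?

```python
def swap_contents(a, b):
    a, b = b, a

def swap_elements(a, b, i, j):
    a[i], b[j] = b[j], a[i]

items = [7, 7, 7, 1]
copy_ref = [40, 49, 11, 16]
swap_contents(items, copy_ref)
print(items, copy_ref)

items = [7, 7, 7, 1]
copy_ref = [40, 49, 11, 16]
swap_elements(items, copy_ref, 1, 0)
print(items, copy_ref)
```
[7, 7, 7, 1] [40, 49, 11, 16]
[7, 40, 7, 1] [7, 49, 11, 16]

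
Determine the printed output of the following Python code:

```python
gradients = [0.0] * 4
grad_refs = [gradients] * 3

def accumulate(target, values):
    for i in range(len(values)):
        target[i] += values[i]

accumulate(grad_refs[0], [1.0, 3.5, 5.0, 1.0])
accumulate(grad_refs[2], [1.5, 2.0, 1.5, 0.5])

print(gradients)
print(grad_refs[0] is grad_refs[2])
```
[2.5, 5.5, 6.5, 1.5]
True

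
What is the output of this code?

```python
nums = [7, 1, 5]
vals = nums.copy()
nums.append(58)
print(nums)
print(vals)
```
[7, 1, 5, 58]
[7, 1, 5]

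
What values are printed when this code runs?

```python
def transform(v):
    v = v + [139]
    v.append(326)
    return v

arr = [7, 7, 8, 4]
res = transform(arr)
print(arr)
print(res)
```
[7, 7, 8, 4]
[7, 7, 8, 4, 139, 326]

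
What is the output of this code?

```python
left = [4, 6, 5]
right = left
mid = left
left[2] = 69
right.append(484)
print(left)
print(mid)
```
[4, 6, 69, 484]
[4, 6, 69, 484]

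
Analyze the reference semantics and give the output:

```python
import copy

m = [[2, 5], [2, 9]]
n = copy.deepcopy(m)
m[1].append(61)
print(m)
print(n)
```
[[2, 5], [2, 9, 61]]
[[2, 5], [2, 9]]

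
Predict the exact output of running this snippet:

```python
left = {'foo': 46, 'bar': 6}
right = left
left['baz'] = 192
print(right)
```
{'foo': 46, 'bar': 6, 'baz': 192}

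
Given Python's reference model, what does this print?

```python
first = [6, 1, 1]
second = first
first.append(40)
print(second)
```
[6, 1, 1, 40]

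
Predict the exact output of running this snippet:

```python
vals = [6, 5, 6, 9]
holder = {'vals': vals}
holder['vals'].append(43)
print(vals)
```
[6, 5, 6, 9, 43]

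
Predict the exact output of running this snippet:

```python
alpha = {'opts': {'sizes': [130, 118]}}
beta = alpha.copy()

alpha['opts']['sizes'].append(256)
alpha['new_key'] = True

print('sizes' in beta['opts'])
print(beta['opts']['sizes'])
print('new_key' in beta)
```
True
[130, 118, 256]
False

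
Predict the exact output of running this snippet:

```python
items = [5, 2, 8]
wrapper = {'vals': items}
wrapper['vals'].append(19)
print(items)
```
[5, 2, 8, 19]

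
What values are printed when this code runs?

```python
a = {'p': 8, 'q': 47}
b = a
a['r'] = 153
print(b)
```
{'p': 8, 'q': 47, 'r': 153}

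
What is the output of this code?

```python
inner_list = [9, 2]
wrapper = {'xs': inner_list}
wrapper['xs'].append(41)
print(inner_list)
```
[9, 2, 41]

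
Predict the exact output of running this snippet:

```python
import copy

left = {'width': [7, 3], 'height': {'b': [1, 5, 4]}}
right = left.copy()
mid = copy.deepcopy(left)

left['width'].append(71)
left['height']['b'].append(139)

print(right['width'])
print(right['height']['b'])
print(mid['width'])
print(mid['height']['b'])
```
[7, 3, 71]
[1, 5, 4, 139]
[7, 3]
[1, 5, 4]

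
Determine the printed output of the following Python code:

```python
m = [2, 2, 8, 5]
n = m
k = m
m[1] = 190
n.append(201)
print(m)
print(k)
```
[2, 190, 8, 5, 201]
[2, 190, 8, 5, 201]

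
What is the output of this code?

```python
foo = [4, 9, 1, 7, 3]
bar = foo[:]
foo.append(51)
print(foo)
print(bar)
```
[4, 9, 1, 7, 3, 51]
[4, 9, 1, 7, 3]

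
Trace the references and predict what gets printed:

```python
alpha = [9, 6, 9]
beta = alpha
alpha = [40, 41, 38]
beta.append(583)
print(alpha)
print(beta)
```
[40, 41, 38]
[9, 6, 9, 583]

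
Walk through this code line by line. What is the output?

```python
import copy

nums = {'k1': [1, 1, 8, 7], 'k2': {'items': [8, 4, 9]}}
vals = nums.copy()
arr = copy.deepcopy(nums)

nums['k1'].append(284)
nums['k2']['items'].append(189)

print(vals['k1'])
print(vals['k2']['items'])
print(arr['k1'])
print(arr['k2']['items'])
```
[1, 1, 8, 7, 284]
[8, 4, 9, 189]
[1, 1, 8, 7]
[8, 4, 9]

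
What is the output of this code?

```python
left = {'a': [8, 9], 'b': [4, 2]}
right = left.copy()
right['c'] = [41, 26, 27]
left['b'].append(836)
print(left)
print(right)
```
{'a': [8, 9], 'b': [4, 2, 836]}
{'a': [8, 9], 'b': [4, 2, 836], 'c': [41, 26, 27]}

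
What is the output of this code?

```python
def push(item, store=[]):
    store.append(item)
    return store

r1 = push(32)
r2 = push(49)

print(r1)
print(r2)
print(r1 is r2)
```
[32, 49]
[32, 49]
True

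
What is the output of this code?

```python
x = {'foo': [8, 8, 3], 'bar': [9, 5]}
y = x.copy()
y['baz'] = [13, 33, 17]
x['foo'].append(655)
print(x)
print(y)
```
{'foo': [8, 8, 3, 655], 'bar': [9, 5]}
{'foo': [8, 8, 3, 655], 'bar': [9, 5], 'baz': [13, 33, 17]}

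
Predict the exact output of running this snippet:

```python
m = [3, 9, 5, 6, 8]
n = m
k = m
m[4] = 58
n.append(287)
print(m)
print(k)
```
[3, 9, 5, 6, 58, 287]
[3, 9, 5, 6, 58, 287]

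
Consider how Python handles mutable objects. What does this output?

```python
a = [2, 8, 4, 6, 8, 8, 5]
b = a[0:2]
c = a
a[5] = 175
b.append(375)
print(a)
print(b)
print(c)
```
[2, 8, 4, 6, 8, 175, 5]
[2, 8, 375]
[2, 8, 4, 6, 8, 175, 5]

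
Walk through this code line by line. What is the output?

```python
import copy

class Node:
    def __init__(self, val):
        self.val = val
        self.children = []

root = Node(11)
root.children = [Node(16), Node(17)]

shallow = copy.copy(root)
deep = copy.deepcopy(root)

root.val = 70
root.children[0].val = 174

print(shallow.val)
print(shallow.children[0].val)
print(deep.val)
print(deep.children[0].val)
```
11
174
11
16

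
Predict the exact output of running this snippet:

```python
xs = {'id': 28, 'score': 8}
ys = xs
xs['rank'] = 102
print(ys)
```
{'id': 28, 'score': 8, 'rank': 102}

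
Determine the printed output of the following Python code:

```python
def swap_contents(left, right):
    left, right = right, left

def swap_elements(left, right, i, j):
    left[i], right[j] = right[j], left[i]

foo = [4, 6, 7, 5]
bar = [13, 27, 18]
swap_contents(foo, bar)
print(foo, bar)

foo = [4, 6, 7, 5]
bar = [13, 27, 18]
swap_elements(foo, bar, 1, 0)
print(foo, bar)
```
[4, 6, 7, 5] [13, 27, 18]
[4, 13, 7, 5] [6, 27, 18]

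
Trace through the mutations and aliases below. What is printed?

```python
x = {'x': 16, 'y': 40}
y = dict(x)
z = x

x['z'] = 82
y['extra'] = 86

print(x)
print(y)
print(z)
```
{'x': 16, 'y': 40, 'z': 82}
{'x': 16, 'y': 40, 'extra': 86}
{'x': 16, 'y': 40, 'z': 82}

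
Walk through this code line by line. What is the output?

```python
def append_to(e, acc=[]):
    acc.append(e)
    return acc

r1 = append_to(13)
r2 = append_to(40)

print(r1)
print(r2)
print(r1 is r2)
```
[13, 40]
[13, 40]
True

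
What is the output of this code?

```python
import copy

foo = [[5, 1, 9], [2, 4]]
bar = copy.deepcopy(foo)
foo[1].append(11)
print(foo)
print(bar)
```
[[5, 1, 9], [2, 4, 11]]
[[5, 1, 9], [2, 4]]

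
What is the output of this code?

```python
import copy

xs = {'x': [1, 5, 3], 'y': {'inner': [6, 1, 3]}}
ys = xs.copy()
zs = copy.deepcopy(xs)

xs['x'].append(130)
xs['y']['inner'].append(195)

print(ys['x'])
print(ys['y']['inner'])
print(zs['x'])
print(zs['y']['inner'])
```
[1, 5, 3, 130]
[6, 1, 3, 195]
[1, 5, 3]
[6, 1, 3]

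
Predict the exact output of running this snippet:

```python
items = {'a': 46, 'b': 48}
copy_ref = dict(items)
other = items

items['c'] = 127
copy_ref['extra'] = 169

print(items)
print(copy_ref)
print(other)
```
{'a': 46, 'b': 48, 'c': 127}
{'a': 46, 'b': 48, 'extra': 169}
{'a': 46, 'b': 48, 'c': 127}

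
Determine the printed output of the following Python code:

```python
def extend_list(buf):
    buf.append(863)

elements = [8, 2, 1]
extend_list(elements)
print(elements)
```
[8, 2, 1, 863]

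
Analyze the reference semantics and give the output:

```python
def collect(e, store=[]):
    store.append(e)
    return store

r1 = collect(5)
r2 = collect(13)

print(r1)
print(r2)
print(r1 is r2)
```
[5, 13]
[5, 13]
True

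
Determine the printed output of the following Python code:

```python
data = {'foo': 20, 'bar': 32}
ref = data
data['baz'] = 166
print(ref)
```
{'foo': 20, 'bar': 32, 'baz': 166}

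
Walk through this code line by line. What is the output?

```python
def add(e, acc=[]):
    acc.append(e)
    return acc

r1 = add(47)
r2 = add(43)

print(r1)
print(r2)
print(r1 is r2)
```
[47, 43]
[47, 43]
True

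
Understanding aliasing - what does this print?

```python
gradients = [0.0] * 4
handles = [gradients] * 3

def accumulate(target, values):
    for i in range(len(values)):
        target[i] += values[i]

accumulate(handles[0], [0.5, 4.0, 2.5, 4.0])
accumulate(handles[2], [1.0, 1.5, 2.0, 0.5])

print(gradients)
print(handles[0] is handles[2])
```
[1.5, 5.5, 4.5, 4.5]
True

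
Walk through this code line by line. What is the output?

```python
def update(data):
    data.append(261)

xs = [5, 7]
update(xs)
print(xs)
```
[5, 7, 261]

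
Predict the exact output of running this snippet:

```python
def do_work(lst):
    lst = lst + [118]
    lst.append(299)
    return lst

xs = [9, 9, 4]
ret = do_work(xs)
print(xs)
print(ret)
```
[9, 9, 4]
[9, 9, 4, 118, 299]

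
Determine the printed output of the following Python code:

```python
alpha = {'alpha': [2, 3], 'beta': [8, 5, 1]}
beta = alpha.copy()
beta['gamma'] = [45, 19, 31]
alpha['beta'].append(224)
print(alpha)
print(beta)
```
{'alpha': [2, 3], 'beta': [8, 5, 1, 224]}
{'alpha': [2, 3], 'beta': [8, 5, 1, 224], 'gamma': [45, 19, 31]}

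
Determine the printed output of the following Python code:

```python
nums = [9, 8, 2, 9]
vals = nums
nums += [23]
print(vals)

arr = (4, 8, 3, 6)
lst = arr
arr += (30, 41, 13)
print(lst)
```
[9, 8, 2, 9, 23]
(4, 8, 3, 6)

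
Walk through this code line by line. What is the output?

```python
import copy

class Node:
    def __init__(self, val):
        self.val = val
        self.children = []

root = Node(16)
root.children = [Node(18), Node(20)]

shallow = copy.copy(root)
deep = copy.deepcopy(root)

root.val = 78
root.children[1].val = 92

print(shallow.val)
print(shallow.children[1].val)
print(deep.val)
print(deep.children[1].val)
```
16
92
16
20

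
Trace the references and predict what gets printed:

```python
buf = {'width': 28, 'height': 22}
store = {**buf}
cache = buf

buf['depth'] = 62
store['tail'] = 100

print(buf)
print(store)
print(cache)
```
{'width': 28, 'height': 22, 'depth': 62}
{'width': 28, 'height': 22, 'tail': 100}
{'width': 28, 'height': 22, 'depth': 62}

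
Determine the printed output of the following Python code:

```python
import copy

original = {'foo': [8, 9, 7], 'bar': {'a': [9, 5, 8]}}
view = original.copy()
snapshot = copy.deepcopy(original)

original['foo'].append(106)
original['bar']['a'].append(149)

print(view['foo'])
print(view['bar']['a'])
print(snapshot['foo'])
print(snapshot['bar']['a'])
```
[8, 9, 7, 106]
[9, 5, 8, 149]
[8, 9, 7]
[9, 5, 8]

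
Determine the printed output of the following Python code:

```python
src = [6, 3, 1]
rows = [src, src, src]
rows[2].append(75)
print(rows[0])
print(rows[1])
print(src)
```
[6, 3, 1, 75]
[6, 3, 1, 75]
[6, 3, 1, 75]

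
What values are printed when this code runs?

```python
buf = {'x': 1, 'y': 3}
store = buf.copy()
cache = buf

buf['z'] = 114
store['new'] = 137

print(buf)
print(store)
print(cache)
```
{'x': 1, 'y': 3, 'z': 114}
{'x': 1, 'y': 3, 'new': 137}
{'x': 1, 'y': 3, 'z': 114}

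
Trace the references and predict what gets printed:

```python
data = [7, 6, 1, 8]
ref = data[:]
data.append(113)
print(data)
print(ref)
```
[7, 6, 1, 8, 113]
[7, 6, 1, 8]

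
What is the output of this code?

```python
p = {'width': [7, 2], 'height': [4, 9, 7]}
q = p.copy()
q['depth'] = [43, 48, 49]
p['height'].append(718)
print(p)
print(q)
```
{'width': [7, 2], 'height': [4, 9, 7, 718]}
{'width': [7, 2], 'height': [4, 9, 7, 718], 'depth': [43, 48, 49]}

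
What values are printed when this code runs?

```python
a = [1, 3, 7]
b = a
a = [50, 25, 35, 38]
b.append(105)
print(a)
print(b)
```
[50, 25, 35, 38]
[1, 3, 7, 105]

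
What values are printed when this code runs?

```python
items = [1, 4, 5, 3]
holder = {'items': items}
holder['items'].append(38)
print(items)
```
[1, 4, 5, 3, 38]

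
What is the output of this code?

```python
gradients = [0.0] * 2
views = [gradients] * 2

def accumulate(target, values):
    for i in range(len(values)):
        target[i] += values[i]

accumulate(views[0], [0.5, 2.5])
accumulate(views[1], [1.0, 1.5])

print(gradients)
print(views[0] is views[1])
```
[1.5, 4.0]
True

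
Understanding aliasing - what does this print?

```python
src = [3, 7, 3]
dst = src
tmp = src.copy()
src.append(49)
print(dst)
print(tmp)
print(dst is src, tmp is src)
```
[3, 7, 3, 49]
[3, 7, 3]
True False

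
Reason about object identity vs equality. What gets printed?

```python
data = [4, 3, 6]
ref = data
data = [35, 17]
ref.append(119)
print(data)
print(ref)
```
[35, 17]
[4, 3, 6, 119]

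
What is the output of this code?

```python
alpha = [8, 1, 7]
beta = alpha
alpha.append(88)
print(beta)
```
[8, 1, 7, 88]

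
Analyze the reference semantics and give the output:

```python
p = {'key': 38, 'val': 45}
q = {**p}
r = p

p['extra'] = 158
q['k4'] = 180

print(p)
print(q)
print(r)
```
{'key': 38, 'val': 45, 'extra': 158}
{'key': 38, 'val': 45, 'k4': 180}
{'key': 38, 'val': 45, 'extra': 158}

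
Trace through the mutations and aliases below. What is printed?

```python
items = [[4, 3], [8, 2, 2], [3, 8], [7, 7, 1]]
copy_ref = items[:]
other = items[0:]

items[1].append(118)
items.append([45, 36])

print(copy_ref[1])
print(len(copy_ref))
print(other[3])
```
[8, 2, 2, 118]
4
[7, 7, 1]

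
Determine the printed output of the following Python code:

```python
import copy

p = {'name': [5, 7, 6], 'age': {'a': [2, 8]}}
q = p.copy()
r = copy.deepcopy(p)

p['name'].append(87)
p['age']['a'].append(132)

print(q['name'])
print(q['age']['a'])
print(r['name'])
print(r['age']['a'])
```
[5, 7, 6, 87]
[2, 8, 132]
[5, 7, 6]
[2, 8]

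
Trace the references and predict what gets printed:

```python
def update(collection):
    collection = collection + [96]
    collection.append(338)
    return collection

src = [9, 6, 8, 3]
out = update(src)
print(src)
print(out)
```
[9, 6, 8, 3]
[9, 6, 8, 3, 96, 338]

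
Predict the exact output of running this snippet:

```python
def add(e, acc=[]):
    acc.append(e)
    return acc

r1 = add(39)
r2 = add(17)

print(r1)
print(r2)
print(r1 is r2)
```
[39, 17]
[39, 17]
True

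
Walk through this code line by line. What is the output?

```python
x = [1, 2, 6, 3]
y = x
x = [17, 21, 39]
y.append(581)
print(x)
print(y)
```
[17, 21, 39]
[1, 2, 6, 3, 581]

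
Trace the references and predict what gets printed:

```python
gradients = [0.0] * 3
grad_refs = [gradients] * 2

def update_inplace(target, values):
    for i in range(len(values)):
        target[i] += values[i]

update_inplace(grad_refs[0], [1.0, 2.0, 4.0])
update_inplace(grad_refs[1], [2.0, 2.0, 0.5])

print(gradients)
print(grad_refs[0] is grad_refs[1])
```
[3.0, 4.0, 4.5]
True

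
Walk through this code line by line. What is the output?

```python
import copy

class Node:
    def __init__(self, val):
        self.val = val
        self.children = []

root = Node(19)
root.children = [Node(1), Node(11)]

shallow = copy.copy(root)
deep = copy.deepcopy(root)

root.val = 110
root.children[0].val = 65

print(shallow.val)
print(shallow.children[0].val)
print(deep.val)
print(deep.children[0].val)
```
19
65
19
1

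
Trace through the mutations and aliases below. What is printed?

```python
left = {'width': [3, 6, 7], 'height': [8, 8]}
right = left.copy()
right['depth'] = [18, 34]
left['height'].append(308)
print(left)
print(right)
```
{'width': [3, 6, 7], 'height': [8, 8, 308]}
{'width': [3, 6, 7], 'height': [8, 8, 308], 'depth': [18, 34]}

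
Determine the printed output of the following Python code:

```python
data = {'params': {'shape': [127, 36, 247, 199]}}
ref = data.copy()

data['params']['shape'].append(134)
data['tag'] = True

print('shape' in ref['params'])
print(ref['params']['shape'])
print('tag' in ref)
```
True
[127, 36, 247, 199, 134]
False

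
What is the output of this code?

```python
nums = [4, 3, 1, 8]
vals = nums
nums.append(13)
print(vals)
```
[4, 3, 1, 8, 13]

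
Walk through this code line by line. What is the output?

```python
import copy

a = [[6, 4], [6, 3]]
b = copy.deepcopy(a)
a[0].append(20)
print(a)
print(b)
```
[[6, 4, 20], [6, 3]]
[[6, 4], [6, 3]]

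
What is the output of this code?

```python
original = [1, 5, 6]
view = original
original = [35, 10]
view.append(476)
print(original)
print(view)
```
[35, 10]
[1, 5, 6, 476]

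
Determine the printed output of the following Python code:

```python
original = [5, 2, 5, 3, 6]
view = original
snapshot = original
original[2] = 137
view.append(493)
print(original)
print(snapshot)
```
[5, 2, 137, 3, 6, 493]
[5, 2, 137, 3, 6, 493]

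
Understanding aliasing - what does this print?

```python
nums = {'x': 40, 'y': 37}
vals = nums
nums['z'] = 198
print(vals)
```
{'x': 40, 'y': 37, 'z': 198}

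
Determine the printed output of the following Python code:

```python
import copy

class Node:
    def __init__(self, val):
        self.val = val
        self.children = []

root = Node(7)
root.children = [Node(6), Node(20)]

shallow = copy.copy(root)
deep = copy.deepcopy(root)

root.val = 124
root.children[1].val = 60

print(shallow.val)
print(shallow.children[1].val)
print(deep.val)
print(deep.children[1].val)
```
7
60
7
20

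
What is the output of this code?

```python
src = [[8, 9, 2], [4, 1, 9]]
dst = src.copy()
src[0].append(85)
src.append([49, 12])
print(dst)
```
[[8, 9, 2, 85], [4, 1, 9]]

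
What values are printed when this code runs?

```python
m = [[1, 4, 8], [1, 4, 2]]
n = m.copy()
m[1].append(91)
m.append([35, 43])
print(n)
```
[[1, 4, 8], [1, 4, 2, 91]]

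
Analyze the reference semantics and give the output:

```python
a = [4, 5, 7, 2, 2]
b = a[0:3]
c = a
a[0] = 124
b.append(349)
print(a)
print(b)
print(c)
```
[124, 5, 7, 2, 2]
[4, 5, 7, 349]
[124, 5, 7, 2, 2]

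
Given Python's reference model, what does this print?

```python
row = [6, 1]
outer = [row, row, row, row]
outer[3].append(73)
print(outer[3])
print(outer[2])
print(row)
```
[6, 1, 73]
[6, 1, 73]
[6, 1, 73]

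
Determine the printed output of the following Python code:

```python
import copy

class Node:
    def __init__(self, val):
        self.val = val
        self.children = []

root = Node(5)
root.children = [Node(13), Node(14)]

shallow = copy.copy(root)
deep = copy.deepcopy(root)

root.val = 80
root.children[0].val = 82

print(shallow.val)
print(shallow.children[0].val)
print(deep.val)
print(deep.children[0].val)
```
5
82
5
13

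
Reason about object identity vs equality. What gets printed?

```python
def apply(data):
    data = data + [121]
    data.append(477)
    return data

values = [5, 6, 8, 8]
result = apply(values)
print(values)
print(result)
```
[5, 6, 8, 8]
[5, 6, 8, 8, 121, 477]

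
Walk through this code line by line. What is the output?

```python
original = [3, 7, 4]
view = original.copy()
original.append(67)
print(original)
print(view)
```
[3, 7, 4, 67]
[3, 7, 4]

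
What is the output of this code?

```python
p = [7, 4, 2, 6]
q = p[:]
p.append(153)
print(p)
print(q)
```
[7, 4, 2, 6, 153]
[7, 4, 2, 6]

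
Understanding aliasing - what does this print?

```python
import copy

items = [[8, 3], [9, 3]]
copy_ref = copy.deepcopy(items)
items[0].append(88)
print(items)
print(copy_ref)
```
[[8, 3, 88], [9, 3]]
[[8, 3], [9, 3]]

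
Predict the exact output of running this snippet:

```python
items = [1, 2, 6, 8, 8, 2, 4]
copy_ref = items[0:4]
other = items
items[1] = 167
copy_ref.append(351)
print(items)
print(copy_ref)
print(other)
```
[1, 167, 6, 8, 8, 2, 4]
[1, 2, 6, 8, 351]
[1, 167, 6, 8, 8, 2, 4]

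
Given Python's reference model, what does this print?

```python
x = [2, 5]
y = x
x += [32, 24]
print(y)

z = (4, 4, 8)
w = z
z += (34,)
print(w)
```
[2, 5, 32, 24]
(4, 4, 8)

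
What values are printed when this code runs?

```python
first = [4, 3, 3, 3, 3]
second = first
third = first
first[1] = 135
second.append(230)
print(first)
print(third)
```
[4, 135, 3, 3, 3, 230]
[4, 135, 3, 3, 3, 230]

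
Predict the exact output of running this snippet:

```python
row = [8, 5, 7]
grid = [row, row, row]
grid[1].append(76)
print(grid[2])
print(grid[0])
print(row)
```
[8, 5, 7, 76]
[8, 5, 7, 76]
[8, 5, 7, 76]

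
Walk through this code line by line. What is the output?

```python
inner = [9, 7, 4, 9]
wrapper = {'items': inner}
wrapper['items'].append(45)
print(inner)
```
[9, 7, 4, 9, 45]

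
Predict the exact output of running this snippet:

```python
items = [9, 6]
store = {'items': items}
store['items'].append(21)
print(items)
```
[9, 6, 21]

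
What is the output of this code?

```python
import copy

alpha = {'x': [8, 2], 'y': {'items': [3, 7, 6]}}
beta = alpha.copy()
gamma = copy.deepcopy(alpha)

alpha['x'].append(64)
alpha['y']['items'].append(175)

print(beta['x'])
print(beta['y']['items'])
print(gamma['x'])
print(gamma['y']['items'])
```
[8, 2, 64]
[3, 7, 6, 175]
[8, 2]
[3, 7, 6]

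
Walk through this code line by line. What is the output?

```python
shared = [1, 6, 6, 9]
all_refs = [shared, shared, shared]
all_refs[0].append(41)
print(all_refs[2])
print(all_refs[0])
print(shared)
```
[1, 6, 6, 9, 41]
[1, 6, 6, 9, 41]
[1, 6, 6, 9, 41]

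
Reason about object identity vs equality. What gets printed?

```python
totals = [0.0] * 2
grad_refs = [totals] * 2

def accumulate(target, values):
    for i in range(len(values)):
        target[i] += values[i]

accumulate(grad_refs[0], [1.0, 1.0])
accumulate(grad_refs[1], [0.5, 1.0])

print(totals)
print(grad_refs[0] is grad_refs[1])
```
[1.5, 2.0]
True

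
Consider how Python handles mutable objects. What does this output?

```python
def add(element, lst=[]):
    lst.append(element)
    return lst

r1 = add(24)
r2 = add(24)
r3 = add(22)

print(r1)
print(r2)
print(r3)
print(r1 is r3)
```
[24, 24, 22]
[24, 24, 22]
[24, 24, 22]
True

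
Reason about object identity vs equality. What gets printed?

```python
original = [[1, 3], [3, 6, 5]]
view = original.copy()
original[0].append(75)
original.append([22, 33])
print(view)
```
[[1, 3, 75], [3, 6, 5]]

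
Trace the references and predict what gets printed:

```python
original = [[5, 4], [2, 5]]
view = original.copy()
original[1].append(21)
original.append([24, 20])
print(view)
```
[[5, 4], [2, 5, 21]]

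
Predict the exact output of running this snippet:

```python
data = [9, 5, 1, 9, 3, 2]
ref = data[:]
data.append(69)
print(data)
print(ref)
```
[9, 5, 1, 9, 3, 2, 69]
[9, 5, 1, 9, 3, 2]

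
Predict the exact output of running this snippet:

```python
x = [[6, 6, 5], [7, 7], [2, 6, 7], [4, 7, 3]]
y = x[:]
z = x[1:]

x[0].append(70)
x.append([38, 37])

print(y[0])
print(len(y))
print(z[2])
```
[6, 6, 5, 70]
4
[4, 7, 3]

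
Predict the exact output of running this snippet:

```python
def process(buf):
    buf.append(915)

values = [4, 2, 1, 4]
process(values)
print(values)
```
[4, 2, 1, 4, 915]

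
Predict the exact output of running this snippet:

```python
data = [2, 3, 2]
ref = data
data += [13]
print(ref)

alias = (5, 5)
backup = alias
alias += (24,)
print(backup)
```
[2, 3, 2, 13]
(5, 5)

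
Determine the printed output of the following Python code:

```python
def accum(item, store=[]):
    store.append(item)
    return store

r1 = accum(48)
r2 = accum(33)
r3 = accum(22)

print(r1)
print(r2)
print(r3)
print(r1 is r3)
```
[48, 33, 22]
[48, 33, 22]
[48, 33, 22]
True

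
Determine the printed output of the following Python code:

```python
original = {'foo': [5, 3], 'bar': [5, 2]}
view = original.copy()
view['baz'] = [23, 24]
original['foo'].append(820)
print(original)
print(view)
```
{'foo': [5, 3, 820], 'bar': [5, 2]}
{'foo': [5, 3, 820], 'bar': [5, 2], 'baz': [23, 24]}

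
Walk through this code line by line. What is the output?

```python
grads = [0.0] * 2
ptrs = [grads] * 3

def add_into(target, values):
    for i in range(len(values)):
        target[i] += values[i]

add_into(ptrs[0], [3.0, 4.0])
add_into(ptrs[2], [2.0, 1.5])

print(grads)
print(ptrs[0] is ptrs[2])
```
[5.0, 5.5]
True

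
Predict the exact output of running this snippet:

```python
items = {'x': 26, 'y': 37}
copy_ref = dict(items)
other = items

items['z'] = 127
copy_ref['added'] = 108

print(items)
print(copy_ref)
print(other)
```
{'x': 26, 'y': 37, 'z': 127}
{'x': 26, 'y': 37, 'added': 108}
{'x': 26, 'y': 37, 'z': 127}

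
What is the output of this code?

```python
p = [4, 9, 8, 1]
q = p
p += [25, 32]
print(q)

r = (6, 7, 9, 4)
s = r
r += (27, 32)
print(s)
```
[4, 9, 8, 1, 25, 32]
(6, 7, 9, 4)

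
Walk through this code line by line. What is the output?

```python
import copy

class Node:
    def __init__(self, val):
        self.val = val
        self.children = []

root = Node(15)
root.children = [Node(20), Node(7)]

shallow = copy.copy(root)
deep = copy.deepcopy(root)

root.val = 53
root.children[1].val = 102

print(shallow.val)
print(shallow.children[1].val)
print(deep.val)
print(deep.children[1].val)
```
15
102
15
7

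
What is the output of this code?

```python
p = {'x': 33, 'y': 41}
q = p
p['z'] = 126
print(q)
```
{'x': 33, 'y': 41, 'z': 126}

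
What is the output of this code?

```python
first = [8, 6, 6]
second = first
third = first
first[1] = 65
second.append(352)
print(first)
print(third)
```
[8, 65, 6, 352]
[8, 65, 6, 352]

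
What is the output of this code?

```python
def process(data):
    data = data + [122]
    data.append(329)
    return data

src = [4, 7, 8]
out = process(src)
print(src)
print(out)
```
[4, 7, 8]
[4, 7, 8, 122, 329]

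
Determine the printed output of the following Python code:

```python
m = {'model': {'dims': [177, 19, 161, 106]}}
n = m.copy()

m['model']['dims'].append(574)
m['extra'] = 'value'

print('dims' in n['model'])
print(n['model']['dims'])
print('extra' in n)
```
True
[177, 19, 161, 106, 574]
False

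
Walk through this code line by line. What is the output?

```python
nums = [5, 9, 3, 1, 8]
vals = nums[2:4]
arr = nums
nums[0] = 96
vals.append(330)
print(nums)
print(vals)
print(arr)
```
[96, 9, 3, 1, 8]
[3, 1, 330]
[96, 9, 3, 1, 8]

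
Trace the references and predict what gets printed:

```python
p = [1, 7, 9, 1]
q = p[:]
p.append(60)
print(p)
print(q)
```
[1, 7, 9, 1, 60]
[1, 7, 9, 1]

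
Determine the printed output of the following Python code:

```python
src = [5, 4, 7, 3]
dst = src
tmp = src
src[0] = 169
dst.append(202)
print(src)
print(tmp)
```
[169, 4, 7, 3, 202]
[169, 4, 7, 3, 202]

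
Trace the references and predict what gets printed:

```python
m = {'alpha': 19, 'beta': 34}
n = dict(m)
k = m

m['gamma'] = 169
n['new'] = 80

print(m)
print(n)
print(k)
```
{'alpha': 19, 'beta': 34, 'gamma': 169}
{'alpha': 19, 'beta': 34, 'new': 80}
{'alpha': 19, 'beta': 34, 'gamma': 169}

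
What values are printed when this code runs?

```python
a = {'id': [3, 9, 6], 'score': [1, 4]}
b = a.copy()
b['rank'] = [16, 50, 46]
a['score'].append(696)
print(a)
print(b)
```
{'id': [3, 9, 6], 'score': [1, 4, 696]}
{'id': [3, 9, 6], 'score': [1, 4, 696], 'rank': [16, 50, 46]}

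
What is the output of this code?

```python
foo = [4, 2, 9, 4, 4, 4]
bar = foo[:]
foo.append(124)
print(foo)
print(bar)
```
[4, 2, 9, 4, 4, 4, 124]
[4, 2, 9, 4, 4, 4]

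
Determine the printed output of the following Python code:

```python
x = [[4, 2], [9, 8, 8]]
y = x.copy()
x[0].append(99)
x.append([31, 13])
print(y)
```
[[4, 2, 99], [9, 8, 8]]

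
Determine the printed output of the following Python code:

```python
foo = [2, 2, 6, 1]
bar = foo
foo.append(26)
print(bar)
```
[2, 2, 6, 1, 26]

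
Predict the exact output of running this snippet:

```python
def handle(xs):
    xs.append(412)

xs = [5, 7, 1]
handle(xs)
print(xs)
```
[5, 7, 1, 412]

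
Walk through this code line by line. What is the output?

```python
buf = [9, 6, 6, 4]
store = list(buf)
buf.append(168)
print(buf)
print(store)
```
[9, 6, 6, 4, 168]
[9, 6, 6, 4]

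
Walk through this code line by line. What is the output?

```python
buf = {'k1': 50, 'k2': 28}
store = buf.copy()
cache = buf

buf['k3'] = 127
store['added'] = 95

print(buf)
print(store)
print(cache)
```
{'k1': 50, 'k2': 28, 'k3': 127}
{'k1': 50, 'k2': 28, 'added': 95}
{'k1': 50, 'k2': 28, 'k3': 127}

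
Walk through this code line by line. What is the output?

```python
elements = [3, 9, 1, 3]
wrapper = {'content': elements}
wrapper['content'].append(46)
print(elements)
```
[3, 9, 1, 3, 46]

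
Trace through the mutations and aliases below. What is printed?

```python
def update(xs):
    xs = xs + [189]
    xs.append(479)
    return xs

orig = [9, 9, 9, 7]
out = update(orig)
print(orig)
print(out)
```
[9, 9, 9, 7]
[9, 9, 9, 7, 189, 479]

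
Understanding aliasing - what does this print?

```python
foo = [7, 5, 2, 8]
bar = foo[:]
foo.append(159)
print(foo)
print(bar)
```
[7, 5, 2, 8, 159]
[7, 5, 2, 8]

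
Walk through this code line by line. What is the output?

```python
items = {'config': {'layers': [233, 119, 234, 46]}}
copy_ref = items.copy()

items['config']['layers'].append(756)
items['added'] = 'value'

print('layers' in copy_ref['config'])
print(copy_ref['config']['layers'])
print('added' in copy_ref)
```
True
[233, 119, 234, 46, 756]
False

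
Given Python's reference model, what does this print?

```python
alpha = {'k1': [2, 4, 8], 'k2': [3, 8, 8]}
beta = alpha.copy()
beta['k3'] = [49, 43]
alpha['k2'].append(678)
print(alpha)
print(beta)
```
{'k1': [2, 4, 8], 'k2': [3, 8, 8, 678]}
{'k1': [2, 4, 8], 'k2': [3, 8, 8, 678], 'k3': [49, 43]}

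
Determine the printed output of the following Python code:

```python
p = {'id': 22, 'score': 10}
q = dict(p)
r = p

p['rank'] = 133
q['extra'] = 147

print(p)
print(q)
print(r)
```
{'id': 22, 'score': 10, 'rank': 133}
{'id': 22, 'score': 10, 'extra': 147}
{'id': 22, 'score': 10, 'rank': 133}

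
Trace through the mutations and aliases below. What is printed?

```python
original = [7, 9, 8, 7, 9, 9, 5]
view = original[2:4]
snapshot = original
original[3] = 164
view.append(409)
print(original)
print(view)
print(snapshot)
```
[7, 9, 8, 164, 9, 9, 5]
[8, 7, 409]
[7, 9, 8, 164, 9, 9, 5]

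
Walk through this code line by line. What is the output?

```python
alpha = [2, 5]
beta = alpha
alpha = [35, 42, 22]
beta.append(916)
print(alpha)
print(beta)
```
[35, 42, 22]
[2, 5, 916]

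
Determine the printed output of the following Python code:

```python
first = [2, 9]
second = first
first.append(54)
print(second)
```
[2, 9, 54]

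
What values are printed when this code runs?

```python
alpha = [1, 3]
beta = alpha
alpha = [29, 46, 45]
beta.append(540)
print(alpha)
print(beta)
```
[29, 46, 45]
[1, 3, 540]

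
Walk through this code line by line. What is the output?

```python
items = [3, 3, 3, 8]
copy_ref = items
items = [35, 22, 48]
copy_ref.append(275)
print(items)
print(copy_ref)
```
[35, 22, 48]
[3, 3, 3, 8, 275]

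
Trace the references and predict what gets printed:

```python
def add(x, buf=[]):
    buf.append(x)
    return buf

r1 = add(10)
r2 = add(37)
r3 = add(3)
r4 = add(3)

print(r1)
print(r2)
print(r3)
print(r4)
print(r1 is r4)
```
[10, 37, 3, 3]
[10, 37, 3, 3]
[10, 37, 3, 3]
[10, 37, 3, 3]
True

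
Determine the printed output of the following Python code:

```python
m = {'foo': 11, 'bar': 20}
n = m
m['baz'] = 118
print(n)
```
{'foo': 11, 'bar': 20, 'baz': 118}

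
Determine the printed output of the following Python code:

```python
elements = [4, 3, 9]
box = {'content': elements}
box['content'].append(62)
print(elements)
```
[4, 3, 9, 62]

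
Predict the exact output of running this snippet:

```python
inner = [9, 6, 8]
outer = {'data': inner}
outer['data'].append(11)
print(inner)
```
[9, 6, 8, 11]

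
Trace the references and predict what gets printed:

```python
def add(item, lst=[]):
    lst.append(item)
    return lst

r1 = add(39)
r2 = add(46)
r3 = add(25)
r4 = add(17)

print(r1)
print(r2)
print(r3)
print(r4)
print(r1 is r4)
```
[39, 46, 25, 17]
[39, 46, 25, 17]
[39, 46, 25, 17]
[39, 46, 25, 17]
True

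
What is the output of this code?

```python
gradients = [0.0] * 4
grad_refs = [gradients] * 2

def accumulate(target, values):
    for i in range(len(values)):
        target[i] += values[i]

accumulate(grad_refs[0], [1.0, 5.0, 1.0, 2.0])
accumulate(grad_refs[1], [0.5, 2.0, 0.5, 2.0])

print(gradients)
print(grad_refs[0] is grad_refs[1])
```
[1.5, 7.0, 1.5, 4.0]
True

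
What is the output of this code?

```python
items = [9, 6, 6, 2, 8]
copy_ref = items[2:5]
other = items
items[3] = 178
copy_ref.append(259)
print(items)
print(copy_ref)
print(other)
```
[9, 6, 6, 178, 8]
[6, 2, 8, 259]
[9, 6, 6, 178, 8]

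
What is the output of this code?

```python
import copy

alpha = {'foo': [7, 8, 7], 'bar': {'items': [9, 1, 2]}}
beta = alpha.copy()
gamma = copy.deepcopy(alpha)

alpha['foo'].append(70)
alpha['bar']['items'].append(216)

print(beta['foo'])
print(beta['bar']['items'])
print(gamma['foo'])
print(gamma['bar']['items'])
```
[7, 8, 7, 70]
[9, 1, 2, 216]
[7, 8, 7]
[9, 1, 2]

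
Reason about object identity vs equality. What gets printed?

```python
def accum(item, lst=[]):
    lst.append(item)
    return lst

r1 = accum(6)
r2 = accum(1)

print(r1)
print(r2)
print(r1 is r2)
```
[6, 1]
[6, 1]
True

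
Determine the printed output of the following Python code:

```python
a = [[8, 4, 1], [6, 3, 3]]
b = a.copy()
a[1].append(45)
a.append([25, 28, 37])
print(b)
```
[[8, 4, 1], [6, 3, 3, 45]]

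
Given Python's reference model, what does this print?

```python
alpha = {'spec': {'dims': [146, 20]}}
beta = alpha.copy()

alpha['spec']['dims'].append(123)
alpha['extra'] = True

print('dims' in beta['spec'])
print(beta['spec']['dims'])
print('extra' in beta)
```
True
[146, 20, 123]
False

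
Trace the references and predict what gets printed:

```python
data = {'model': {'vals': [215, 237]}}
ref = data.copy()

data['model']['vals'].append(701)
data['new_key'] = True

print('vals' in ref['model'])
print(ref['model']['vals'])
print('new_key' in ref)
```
True
[215, 237, 701]
False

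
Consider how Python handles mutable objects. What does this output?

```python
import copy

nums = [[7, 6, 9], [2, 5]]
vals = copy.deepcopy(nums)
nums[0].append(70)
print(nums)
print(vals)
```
[[7, 6, 9, 70], [2, 5]]
[[7, 6, 9], [2, 5]]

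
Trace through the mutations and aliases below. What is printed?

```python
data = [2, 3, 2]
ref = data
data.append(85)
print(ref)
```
[2, 3, 2, 85]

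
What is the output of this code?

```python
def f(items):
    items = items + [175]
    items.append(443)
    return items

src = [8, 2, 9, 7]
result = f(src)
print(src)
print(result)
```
[8, 2, 9, 7]
[8, 2, 9, 7, 175, 443]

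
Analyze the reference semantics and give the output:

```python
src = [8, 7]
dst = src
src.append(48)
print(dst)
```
[8, 7, 48]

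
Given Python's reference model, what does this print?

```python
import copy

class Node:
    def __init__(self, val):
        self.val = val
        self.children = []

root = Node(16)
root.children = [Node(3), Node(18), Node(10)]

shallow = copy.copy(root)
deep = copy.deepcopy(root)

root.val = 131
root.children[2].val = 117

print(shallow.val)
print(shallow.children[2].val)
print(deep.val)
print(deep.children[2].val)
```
16
117
16
10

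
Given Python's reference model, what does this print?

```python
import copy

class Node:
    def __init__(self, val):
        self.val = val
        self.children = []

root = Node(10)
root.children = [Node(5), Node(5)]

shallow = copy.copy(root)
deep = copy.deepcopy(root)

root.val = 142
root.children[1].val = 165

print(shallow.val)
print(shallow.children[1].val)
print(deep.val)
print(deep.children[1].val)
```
10
165
10
5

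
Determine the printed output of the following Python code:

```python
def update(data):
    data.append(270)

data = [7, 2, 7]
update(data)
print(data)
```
[7, 2, 7, 270]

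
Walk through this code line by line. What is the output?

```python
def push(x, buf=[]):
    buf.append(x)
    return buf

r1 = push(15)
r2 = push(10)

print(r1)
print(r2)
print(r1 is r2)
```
[15, 10]
[15, 10]
True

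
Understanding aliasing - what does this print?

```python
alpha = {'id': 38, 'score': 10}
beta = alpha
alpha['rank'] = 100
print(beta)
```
{'id': 38, 'score': 10, 'rank': 100}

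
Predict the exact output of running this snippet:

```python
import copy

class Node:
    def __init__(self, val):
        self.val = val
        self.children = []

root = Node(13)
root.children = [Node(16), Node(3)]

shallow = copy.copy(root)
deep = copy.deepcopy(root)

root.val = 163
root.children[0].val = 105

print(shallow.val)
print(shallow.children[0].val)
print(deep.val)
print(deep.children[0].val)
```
13
105
13
16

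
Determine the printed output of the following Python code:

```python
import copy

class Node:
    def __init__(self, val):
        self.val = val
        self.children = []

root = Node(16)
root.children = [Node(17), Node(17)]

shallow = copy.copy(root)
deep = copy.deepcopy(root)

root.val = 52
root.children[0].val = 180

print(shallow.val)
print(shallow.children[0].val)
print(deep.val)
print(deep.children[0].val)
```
16
180
16
17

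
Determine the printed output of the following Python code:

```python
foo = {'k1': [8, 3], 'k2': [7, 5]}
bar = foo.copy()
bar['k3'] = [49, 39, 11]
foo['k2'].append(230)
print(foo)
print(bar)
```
{'k1': [8, 3], 'k2': [7, 5, 230]}
{'k1': [8, 3], 'k2': [7, 5, 230], 'k3': [49, 39, 11]}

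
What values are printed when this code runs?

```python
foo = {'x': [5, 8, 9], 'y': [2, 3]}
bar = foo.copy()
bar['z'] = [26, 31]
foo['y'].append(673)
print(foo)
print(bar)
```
{'x': [5, 8, 9], 'y': [2, 3, 673]}
{'x': [5, 8, 9], 'y': [2, 3, 673], 'z': [26, 31]}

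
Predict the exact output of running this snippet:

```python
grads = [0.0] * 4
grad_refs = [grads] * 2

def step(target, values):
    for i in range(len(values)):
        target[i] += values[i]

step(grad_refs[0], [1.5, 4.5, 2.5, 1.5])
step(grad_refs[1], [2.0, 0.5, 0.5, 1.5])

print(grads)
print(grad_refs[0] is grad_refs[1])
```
[3.5, 5.0, 3.0, 3.0]
True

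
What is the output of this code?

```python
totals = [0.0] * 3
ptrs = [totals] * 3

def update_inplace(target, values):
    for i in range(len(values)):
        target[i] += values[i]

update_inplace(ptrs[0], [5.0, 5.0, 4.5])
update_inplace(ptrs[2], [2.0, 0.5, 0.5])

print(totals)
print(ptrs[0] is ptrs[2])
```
[7.0, 5.5, 5.0]
True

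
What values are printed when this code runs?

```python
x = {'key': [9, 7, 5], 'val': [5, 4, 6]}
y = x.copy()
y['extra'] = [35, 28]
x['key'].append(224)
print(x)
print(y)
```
{'key': [9, 7, 5, 224], 'val': [5, 4, 6]}
{'key': [9, 7, 5, 224], 'val': [5, 4, 6], 'extra': [35, 28]}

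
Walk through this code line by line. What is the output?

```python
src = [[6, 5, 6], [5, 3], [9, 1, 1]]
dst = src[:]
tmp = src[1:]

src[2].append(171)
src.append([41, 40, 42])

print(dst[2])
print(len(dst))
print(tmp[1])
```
[9, 1, 1, 171]
3
[9, 1, 1, 171]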